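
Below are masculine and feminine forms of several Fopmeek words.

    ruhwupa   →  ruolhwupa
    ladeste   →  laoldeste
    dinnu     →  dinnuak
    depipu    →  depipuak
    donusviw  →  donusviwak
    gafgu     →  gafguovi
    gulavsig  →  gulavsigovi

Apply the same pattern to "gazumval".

gazumvalovi

dinnu and gafgu both end in -u yet inflect differently (dinnuak, gafguovi), so the final letter is not what conditions the rule; the first letter is.
"gazumval" begins with g-. The stems beginning with g- (gafgu → gafguovi, gulavsig → gulavsigovi) add -ovi.
The other patterns: stems beginning with l- or r- insert -ol- after the first vowel; stems beginning with d- add -ak.
So gazumval → gazumvalovi.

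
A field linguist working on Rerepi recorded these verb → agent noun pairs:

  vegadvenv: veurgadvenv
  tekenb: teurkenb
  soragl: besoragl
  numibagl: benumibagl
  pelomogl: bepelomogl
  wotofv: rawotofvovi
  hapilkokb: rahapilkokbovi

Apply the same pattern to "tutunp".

tuurtunp

vegadvenv and wotofv both end in -v yet inflect differently (veurgadvenv, rawotofvovi), so the final letter is not what conditions the rule; the second-to-last letter is.
"tutunp" has second-to-last letter 'n'. The stems whose second-to-last letter is 'n' (vegadvenv → veurgadvenv, tekenb → teurkenb) insert -ur- after the first vowel.
The other patterns: stems whose second-to-last letter is 'g' add the prefix be-; stems whose second-to-last letter is 'f' or 'k' add ra- … -ovi around the stem.
So tutunp → tuurtunp.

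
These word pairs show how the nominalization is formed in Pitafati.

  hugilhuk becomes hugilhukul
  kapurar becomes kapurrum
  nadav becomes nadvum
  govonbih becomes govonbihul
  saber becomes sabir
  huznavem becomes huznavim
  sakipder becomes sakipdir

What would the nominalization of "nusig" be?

nusigul

"nusig" has last vowel 'i'. The one such stem in the data (govonbih → govonbihul) adds -ul, so the same rule applies.
So nusig → nusigul.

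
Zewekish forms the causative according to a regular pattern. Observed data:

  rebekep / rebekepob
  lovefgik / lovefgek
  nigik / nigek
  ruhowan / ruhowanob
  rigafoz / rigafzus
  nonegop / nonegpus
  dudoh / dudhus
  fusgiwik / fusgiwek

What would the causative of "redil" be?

nonegop and rebekep both end in -p yet inflect differently (nonegpus, rebekepob), so the final letter is not what conditions the rule; the last vowel is.
"redil" has last vowel 'i'. The stems whose last vowel is 'i' (fusgiwik → fusgiwek, lovefgik → lovefgek, nigik → nigek) change the last vowel to 'e'.
The other patterns: stems whose last vowel is 'o' delete the last vowel and add -us; stems whose last vowel is 'a' or 'e' add -ob.
So redil → redel.

redel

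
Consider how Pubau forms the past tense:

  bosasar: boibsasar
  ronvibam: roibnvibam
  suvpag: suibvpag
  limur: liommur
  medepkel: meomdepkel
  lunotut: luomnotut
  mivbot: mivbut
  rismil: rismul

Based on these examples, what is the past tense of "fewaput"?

bosasar and limur both end in -r yet inflect differently (boibsasar, liommur), so the final letter is not what conditions the rule; the last vowel is.
"fewaput" has last vowel 'u'. The stems whose last vowel is 'u' (limur → liommur, lunotut → luomnotut) insert -om- after the first vowel.
The other patterns: stems whose last vowel is 'a' insert -ib- after the first vowel; stems whose last vowel is 'i' or 'o' change the last vowel to 'u'.
So fewaput → feomwaput.

feomwaput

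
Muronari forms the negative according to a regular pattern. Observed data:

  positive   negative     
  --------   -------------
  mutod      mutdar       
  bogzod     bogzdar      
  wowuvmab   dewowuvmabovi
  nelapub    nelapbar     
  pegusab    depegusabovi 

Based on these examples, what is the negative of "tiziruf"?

"tiziruf" has last vowel 'u'. The one such stem in the data (nelapub → nelapbar) deletes the last vowel and adds -ar (as do bogzod, mutod), so the same rule applies.
The other pattern: stems whose last vowel is 'a' add de- … -ovi around the stem.
So tiziruf → tizirfar.

tizirfar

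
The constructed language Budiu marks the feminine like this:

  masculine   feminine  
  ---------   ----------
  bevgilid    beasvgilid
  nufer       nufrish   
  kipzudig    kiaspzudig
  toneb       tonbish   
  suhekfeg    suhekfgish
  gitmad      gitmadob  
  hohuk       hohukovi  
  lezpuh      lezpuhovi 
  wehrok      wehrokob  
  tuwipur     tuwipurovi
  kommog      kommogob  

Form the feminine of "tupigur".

tupigurovi

hohuk and wehrok both end in -k yet inflect differently (hohukovi, wehrokob), so the final letter is not what conditions the rule; the last vowel is.
"tupigur" has last vowel 'u'. The stems whose last vowel is 'u' (lezpuh → lezpuhovi, tuwipur → tuwipurovi, hohuk → hohukovi) add -ovi.
The other patterns: stems whose last vowel is 'i' insert -as- after the first vowel; stems whose last vowel is 'a' or 'o' add -ob; stems whose last vowel is 'e' delete the last vowel and add -ish.
So tupigur → tupigurovi.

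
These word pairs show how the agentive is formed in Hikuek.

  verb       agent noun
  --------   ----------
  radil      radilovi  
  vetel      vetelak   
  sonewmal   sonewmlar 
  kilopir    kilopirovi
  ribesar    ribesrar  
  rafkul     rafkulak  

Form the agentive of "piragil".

ribesar and kilopir both end in -r yet inflect differently (ribesrar, kilopirovi), so the final letter is not what conditions the rule; the last vowel is.
"piragil" has last vowel 'i'. The stems whose last vowel is 'i' (kilopir → kilopirovi, radil → radilovi) add -ovi.
The other patterns: stems whose last vowel is 'a' delete the last vowel and add -ar; stems whose last vowel is 'e' or 'u' add -ak.
So piragil → piragilovi.

piragilovi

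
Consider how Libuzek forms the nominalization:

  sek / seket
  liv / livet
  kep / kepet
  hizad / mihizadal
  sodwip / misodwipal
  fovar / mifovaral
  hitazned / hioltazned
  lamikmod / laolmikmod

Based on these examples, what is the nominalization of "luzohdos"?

kep and sodwip both end in -p yet inflect differently (kepet, misodwipal), so the final letter is not what conditions the rule; the number of vowels is.
"luzohdos" has 3 vowels. The stems with 3 vowels (hitazned → hioltazned, lamikmod → laolmikmod) insert -ol- after the first vowel.
So luzohdos → luolzohdos.

luolzohdos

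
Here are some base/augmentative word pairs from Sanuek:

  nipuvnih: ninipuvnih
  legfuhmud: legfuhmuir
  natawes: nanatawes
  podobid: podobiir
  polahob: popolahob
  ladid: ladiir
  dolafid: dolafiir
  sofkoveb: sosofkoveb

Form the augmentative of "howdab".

hohowdab

podobid and nipuvnih both have last vowel 'i' yet inflect differently (podobiir, ninipuvnih), so the last vowel is not what conditions the rule; the final letter is.
"howdab" ends in -b. The stems ending in -b (polahob → popolahob, sofkoveb → sosofkoveb) repeat the first consonant+vowel as a prefix.
The other pattern: stems ending in -d drop the final letter and add -ir.
So howdab → hohowdab.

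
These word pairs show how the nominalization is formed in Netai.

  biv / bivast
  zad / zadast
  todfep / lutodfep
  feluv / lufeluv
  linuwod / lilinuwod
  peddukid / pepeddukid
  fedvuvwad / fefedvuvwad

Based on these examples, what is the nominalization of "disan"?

biv and feluv both end in -v yet inflect differently (bivast, lufeluv), so the final letter is not what conditions the rule; the number of vowels is.
"disan" has 2 vowels. The stems with 2 vowels (todfep → lutodfep, feluv → lufeluv) add the prefix lu-.
So disan → ludisan.

ludisan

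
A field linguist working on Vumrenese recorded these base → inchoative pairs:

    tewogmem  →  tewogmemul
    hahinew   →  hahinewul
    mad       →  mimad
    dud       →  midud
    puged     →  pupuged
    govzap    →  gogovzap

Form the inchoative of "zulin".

"zulin" has 2 vowels. The stems with 2 vowels (govzap → gogovzap, puged → pupuged) repeat the first consonant+vowel as a prefix.
The other patterns: stems with 1 vowel add the prefix mi-; stems with 3 vowels add -ul.
So zulin → zuzulin.

zuzulin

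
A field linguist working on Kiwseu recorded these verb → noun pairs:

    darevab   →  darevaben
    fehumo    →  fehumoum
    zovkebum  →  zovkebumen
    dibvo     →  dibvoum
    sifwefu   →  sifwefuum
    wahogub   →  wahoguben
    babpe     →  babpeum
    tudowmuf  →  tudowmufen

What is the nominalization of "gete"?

geteum

sifwefu and tudowmuf both have last vowel 'u' yet inflect differently (sifwefuum, tudowmufen), so the last vowel is not what conditions the rule; whether the stem ends in a vowel or a consonant is.
"gete" ends in a vowel. The stems ending in a vowel (sifwefu → sifwefuum, fehumo → fehumoum, babpe → babpeum) add -um.
The other pattern: stems ending in a consonant add -en.
So gete → geteum.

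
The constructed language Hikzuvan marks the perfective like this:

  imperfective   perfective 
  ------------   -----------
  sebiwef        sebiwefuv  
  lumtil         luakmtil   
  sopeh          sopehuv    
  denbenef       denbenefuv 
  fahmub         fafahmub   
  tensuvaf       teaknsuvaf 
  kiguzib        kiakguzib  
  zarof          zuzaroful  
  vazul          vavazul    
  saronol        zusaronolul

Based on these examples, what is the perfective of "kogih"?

koakgih

"kogih" has last vowel 'i'. The stems whose last vowel is 'i' (lumtil → luakmtil, kiguzib → kiakguzib) insert -ak- after the first vowel.
The other patterns: stems whose last vowel is 'e' add -uv; stems whose last vowel is 'u' repeat the first consonant+vowel as a prefix; stems whose last vowel is 'o' add zu- … -ul around the stem.
So kogih → koakgih.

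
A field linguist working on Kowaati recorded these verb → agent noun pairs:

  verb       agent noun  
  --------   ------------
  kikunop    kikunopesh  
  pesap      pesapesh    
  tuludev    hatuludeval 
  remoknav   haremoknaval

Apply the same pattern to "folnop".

folnopesh

pesap and remoknav both have last vowel 'a' yet inflect differently (pesapesh, haremoknaval), so the last vowel is not what conditions the rule; the final letter is.
"folnop" ends in -p. The stems ending in -p (kikunop → kikunopesh, pesap → pesapesh) add -esh.
So folnop → folnopesh.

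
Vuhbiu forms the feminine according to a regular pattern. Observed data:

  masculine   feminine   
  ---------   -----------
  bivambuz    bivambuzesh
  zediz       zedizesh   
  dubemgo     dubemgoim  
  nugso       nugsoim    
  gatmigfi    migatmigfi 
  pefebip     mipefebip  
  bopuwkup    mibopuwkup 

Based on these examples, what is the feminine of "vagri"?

mivagri

"vagri" ends in -i. The one such stem in the data (gatmigfi → migatmigfi) adds the prefix mi-, so the same rule applies.
The other patterns: stems ending in -z add -esh; stems ending in -o add -im.
So vagri → mivagri.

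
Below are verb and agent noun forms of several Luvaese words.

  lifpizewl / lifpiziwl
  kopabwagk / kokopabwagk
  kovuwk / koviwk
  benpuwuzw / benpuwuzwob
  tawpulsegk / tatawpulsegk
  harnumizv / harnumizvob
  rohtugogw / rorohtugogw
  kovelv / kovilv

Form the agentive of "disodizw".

benpuwuzw and rohtugogw both end in -w yet inflect differently (benpuwuzwob, rorohtugogw), so the final letter is not what conditions the rule; the second-to-last letter is.
"disodizw" has second-to-last letter 'z'. The stems whose second-to-last letter is 'z' (benpuwuzw → benpuwuzwob, harnumizv → harnumizvob) add -ob.
So disodizw → disodizwob.

disodizwob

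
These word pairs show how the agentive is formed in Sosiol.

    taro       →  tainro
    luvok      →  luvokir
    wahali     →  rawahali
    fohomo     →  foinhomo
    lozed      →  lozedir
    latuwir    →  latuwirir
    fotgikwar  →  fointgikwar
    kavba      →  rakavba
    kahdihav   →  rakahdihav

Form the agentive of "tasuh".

tainsuh

"tasuh" begins with t-. The one such stem in the data (taro → tainro) inserts -in- after the first vowel (as do fohomo, fotgikwar), so the same rule applies.
So tasuh → tainsuh.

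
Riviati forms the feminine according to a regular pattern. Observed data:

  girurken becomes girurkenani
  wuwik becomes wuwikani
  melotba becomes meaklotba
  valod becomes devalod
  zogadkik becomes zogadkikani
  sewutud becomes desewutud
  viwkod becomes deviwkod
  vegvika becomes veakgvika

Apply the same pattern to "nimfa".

niakmfa

"nimfa" ends in -a. The stems ending in -a (vegvika → veakgvika, melotba → meaklotba) insert -ak- after the first vowel.
The other patterns: stems ending in -d add the prefix de-; stems ending in -k or -n add -ani.
So nimfa → niakmfa.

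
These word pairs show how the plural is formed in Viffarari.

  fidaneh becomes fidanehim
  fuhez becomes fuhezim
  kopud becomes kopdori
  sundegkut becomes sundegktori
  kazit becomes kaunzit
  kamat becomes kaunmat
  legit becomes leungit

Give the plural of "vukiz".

vuunkiz

sundegkut and kazit both end in -t yet inflect differently (sundegktori, kaunzit), so the final letter is not what conditions the rule; the last vowel is.
"vukiz" has last vowel 'i'. The stems whose last vowel is 'i' (kazit → kaunzit, legit → leungit) insert -un- after the first vowel.
The other patterns: stems whose last vowel is 'e' add -im; stems whose last vowel is 'u' delete the last vowel and add -ori.
So vukiz → vuunkiz.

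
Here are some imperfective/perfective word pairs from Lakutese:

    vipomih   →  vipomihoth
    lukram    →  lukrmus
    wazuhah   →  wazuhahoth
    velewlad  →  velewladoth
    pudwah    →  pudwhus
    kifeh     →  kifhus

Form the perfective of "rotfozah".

rotfozahoth

kifeh and wazuhah both end in -h yet inflect differently (kifhus, wazuhahoth), so the final letter is not what conditions the rule; the number of vowels is.
"rotfozah" has 3 vowels. The stems with 3 vowels (velewlad → velewladoth, wazuhah → wazuhahoth, vipomih → vipomihoth) add -oth.
The other pattern: stems with 2 vowels delete the last vowel and add -us.
So rotfozah → rotfozahoth.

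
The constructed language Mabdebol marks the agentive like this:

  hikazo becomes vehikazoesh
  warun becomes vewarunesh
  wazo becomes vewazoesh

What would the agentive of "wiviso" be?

Every pair shown (hikazo → vehikazoesh, warun → vewarunesh, wazo → vewazoesh) follows the same rule: add ve- … -esh around the stem.
So wiviso → vewivisoesh.

vewivisoesh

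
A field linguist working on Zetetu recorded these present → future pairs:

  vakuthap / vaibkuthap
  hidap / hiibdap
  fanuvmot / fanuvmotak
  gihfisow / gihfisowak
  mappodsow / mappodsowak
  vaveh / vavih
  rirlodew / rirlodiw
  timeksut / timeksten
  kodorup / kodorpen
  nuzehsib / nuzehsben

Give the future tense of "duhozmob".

duhozmobak

"duhozmob" has last vowel 'o'. The stems whose last vowel is 'o' (fanuvmot → fanuvmotak, gihfisow → gihfisowak, mappodsow → mappodsowak) add -ak.
So duhozmob → duhozmobak.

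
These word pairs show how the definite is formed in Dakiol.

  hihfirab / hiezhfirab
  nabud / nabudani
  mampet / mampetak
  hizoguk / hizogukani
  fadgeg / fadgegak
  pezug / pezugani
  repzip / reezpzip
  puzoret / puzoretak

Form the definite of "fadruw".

"fadruw" has last vowel 'u'. The stems whose last vowel is 'u' (pezug → pezugani, hizoguk → hizogukani, nabud → nabudani) add -ani.
So fadruw → fadruwani.

fadruwani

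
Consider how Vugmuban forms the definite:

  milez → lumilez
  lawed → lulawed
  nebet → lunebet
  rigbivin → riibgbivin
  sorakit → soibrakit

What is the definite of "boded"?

nebet and sorakit both end in -t yet inflect differently (lunebet, soibrakit), so the final letter is not what conditions the rule; the last vowel is.
"boded" has last vowel 'e'. The stems whose last vowel is 'e' (nebet → lunebet, lawed → lulawed, milez → lumilez) add the prefix lu-.
So boded → luboded.

luboded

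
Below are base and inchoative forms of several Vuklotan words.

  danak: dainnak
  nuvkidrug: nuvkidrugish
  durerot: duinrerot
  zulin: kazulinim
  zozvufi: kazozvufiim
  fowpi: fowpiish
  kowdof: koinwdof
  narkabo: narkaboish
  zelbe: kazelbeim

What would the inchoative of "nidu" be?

niduish

"nidu" begins with n-. The stems beginning with n- (nuvkidrug → nuvkidrugish, narkabo → narkaboish) add -ish.
The other patterns: stems beginning with z- add ka- … -im around the stem; stems beginning with d- or k- insert -in- after the first vowel.
So nidu → niduish.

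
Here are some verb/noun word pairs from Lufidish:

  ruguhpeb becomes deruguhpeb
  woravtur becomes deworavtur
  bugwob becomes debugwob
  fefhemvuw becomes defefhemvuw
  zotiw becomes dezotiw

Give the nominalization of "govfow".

Every pair shown (ruguhpeb → deruguhpeb, woravtur → deworavtur, bugwob → debugwob, …) follows the same rule: add the prefix de-.
So govfow → degovfow.

degovfow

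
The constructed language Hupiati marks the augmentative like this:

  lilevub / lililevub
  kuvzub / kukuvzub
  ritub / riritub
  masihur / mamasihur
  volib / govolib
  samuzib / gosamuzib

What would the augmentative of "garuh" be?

lilevub and volib both end in -b yet inflect differently (lililevub, govolib), so the final letter is not what conditions the rule; the last vowel is.
"garuh" has last vowel 'u'. The stems whose last vowel is 'u' (lilevub → lililevub, kuvzub → kukuvzub, ritub → riritub) repeat the first consonant+vowel as a prefix.
The other pattern: stems whose last vowel is 'i' add the prefix go-.
So garuh → gagaruh.

gagaruh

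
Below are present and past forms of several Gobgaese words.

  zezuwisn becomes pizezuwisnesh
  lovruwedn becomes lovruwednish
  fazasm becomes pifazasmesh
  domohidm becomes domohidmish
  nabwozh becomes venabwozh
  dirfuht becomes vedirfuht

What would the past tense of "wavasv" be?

domohidm and fazasm both end in -m yet inflect differently (domohidmish, pifazasmesh), so the final letter is not what conditions the rule; the second-to-last letter is.
"wavasv" has second-to-last letter 's'. The stems whose second-to-last letter is 's' (fazasm → pifazasmesh, zezuwisn → pizezuwisnesh) add pi- … -esh around the stem.
So wavasv → piwavasvesh.

piwavasvesh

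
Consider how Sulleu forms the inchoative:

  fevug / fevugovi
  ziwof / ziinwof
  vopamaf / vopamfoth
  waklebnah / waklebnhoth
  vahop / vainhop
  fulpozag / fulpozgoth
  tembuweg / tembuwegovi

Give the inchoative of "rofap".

rofpoth

"rofap" has last vowel 'a'. The stems whose last vowel is 'a' (fulpozag → fulpozgoth, waklebnah → waklebnhoth, vopamaf → vopamfoth) delete the last vowel and add -oth.
So rofap → rofpoth.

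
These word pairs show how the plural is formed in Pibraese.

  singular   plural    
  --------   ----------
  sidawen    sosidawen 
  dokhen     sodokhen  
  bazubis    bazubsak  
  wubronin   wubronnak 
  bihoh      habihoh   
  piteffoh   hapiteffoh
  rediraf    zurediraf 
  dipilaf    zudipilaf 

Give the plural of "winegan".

zuwinegan

sidawen and wubronin both end in -n yet inflect differently (sosidawen, wubronnak), so the final letter is not what conditions the rule; the last vowel is.
"winegan" has last vowel 'a'. The stems whose last vowel is 'a' (rediraf → zurediraf, dipilaf → zudipilaf) add the prefix zu-.
So winegan → zuwinegan.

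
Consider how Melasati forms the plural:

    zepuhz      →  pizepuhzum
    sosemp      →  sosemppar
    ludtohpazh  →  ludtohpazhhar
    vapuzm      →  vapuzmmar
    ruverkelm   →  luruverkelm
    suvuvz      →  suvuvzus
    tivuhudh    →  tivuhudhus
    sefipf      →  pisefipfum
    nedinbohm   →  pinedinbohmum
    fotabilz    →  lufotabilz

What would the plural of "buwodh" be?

ruverkelm and vapuzm both end in -m yet inflect differently (luruverkelm, vapuzmmar), so the final letter is not what conditions the rule; the second-to-last letter is.
"buwodh" has second-to-last letter 'd'. The one such stem in the data (tivuhudh → tivuhudhus) adds -us, so the same rule applies.
So buwodh → buwodhus.

buwodhus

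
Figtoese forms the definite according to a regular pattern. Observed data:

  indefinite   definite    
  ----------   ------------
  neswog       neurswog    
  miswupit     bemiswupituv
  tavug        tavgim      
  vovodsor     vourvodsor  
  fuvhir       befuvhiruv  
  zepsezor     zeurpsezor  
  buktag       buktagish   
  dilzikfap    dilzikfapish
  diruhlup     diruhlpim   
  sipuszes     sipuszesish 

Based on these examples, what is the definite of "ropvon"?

rourpvon

neswog and buktag both end in -g yet inflect differently (neurswog, buktagish), so the final letter is not what conditions the rule; the last vowel is.
"ropvon" has last vowel 'o'. The stems whose last vowel is 'o' (neswog → neurswog, vovodsor → vourvodsor, zepsezor → zeurpsezor) insert -ur- after the first vowel.
The other patterns: stems whose last vowel is 'a' or 'e' add -ish; stems whose last vowel is 'i' add be- … -uv around the stem; stems whose last vowel is 'u' delete the last vowel and add -im.
So ropvon → rourpvon.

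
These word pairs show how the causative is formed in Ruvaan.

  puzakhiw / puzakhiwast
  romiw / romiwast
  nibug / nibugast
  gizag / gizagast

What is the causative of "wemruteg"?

wemrutegast

Every pair shown (puzakhiw → puzakhiwast, romiw → romiwast, nibug → nibugast, …) follows the same rule: add -ast.
So wemruteg → wemrutegast.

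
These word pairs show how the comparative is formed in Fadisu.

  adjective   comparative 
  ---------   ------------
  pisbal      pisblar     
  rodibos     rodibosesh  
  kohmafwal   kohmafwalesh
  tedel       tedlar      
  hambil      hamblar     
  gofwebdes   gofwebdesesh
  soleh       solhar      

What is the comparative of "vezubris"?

kohmafwal and tedel both end in -l yet inflect differently (kohmafwalesh, tedlar), so the final letter is not what conditions the rule; the number of vowels is.
"vezubris" has 3 vowels. The stems with 3 vowels (gofwebdes → gofwebdesesh, rodibos → rodibosesh, kohmafwal → kohmafwalesh) add -esh.
So vezubris → vezubrisesh.

vezubrisesh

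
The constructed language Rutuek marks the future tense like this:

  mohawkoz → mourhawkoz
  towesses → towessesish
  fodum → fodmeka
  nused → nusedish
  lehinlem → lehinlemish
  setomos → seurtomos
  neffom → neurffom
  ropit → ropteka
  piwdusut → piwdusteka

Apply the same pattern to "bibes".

lehinlem and neffom both end in -m yet inflect differently (lehinlemish, neurffom), so the final letter is not what conditions the rule; the last vowel is.
"bibes" has last vowel 'e'. The stems whose last vowel is 'e' (lehinlem → lehinlemish, towesses → towessesish, nused → nusedish) add -ish.
The other patterns: stems whose last vowel is 'o' insert -ur- after the first vowel; stems whose last vowel is 'i' or 'u' delete the last vowel and add -eka.
So bibes → bibesish.

bibesish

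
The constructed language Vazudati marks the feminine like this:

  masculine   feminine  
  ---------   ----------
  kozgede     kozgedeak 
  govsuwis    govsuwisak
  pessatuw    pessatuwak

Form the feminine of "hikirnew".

hikirnewak

Every pair shown (kozgede → kozgedeak, govsuwis → govsuwisak, pessatuw → pessatuwak) follows the same rule: add -ak.
So hikirnew → hikirnewak.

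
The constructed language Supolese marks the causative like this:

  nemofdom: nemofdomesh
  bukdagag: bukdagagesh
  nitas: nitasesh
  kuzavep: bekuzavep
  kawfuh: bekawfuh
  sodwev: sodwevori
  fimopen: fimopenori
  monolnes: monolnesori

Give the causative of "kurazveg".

"kurazveg" begins with k-. The stems beginning with k- (kuzavep → bekuzavep, kawfuh → bekawfuh) add the prefix be-.
The other patterns: stems beginning with b- or n- add -esh; stems beginning with f-, m- or s- add -ori.
So kurazveg → bekurazveg.

bekurazveg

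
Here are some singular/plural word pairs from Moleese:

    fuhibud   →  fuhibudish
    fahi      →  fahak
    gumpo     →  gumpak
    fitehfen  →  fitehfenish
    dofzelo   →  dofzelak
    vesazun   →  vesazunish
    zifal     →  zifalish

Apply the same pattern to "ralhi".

ralhak

fahi and fuhibud both begin with f- yet inflect differently (fahak, fuhibudish), so the first letter is not what conditions the rule; whether the stem ends in a vowel or a consonant is.
"ralhi" ends in a vowel. The stems ending in a vowel (gumpo → gumpak, fahi → fahak, dofzelo → dofzelak) drop the final letter and add -ak.
So ralhi → ralhak.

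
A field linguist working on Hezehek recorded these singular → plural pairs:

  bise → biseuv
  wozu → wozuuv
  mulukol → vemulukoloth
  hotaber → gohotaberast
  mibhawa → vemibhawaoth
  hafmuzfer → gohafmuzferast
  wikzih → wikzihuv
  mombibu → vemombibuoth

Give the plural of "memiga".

vememigaoth

mombibu and wozu both end in -u yet inflect differently (vemombibuoth, wozuuv), so the final letter is not what conditions the rule; the first letter is.
"memiga" begins with m-. The stems beginning with m- (mibhawa → vemibhawaoth, mulukol → vemulukoloth, mombibu → vemombibuoth) add ve- … -oth around the stem.
The other patterns: stems beginning with h- add go- … -ast around the stem; stems beginning with b- or w- add -uv.
So memiga → vememigaoth.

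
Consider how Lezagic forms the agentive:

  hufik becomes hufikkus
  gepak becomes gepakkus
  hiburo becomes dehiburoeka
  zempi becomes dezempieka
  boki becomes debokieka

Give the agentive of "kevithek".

"kevithek" ends in a consonant. The stems ending in a consonant (hufik → hufikkus, gepak → gepakkus) double the final consonant and add -us.
The other pattern: stems ending in a vowel add de- … -eka around the stem.
So kevithek → kevithekkus.

kevithekkus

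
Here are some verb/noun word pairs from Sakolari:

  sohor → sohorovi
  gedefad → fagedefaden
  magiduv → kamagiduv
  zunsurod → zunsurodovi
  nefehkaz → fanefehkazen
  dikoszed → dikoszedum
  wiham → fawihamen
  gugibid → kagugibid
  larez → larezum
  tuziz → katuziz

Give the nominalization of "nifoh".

dikoszed and zunsurod both end in -d yet inflect differently (dikoszedum, zunsurodovi), so the final letter is not what conditions the rule; the last vowel is.
"nifoh" has last vowel 'o'. The stems whose last vowel is 'o' (sohor → sohorovi, zunsurod → zunsurodovi) add -ovi.
So nifoh → nifohovi.

nifohovi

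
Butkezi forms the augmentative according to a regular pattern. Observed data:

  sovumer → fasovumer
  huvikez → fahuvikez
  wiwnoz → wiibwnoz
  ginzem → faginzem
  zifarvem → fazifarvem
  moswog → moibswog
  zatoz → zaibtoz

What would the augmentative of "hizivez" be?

"hizivez" has last vowel 'e'. The stems whose last vowel is 'e' (zifarvem → fazifarvem, huvikez → fahuvikez, sovumer → fasovumer) add the prefix fa-.
The other pattern: stems whose last vowel is 'o' insert -ib- after the first vowel.
So hizivez → fahizivez.

fahizivez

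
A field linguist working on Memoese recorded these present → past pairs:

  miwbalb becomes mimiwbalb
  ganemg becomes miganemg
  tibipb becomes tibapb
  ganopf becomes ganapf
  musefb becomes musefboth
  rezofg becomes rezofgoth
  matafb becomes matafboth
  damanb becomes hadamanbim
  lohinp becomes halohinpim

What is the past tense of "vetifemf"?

mivetifemf

"vetifemf" has second-to-last letter 'm'. The one such stem in the data (ganemg → miganemg) adds the prefix mi-, so the same rule applies.
The other patterns: stems whose second-to-last letter is 'p' change the last vowel to 'a'; stems whose second-to-last letter is 'f' add -oth; stems whose second-to-last letter is 'n' add ha- … -im around the stem.
So vetifemf → mivetifemf.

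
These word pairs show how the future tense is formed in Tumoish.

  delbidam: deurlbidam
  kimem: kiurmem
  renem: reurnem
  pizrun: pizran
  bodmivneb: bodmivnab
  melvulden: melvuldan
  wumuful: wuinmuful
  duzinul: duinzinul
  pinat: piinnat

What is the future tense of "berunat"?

beinrunat

"berunat" ends in -t. The one such stem in the data (pinat → piinnat) inserts -in- after the first vowel (as do wumuful, duzinul), so the same rule applies.
The other patterns: stems ending in -m insert -ur- after the first vowel; stems ending in -b or -n change the last vowel to 'a'.
So berunat → beinrunat.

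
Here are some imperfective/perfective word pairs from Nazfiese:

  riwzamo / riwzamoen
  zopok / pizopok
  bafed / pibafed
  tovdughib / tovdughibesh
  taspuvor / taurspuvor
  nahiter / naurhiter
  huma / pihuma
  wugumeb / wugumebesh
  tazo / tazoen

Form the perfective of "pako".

nahiter and wugumeb both have last vowel 'e' yet inflect differently (naurhiter, wugumebesh), so the last vowel is not what conditions the rule; the final letter is.
"pako" ends in -o. The stems ending in -o (tazo → tazoen, riwzamo → riwzamoen) add -en.
The other patterns: stems ending in -r insert -ur- after the first vowel; stems ending in -b add -esh; stems ending in -a, -d or -k add the prefix pi-.
So pako → pakoen.

pakoen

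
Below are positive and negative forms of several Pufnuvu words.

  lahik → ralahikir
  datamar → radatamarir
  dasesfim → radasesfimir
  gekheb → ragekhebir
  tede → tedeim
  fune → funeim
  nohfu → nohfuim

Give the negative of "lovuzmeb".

ralovuzmebir

gekheb and tede both have last vowel 'e' yet inflect differently (ragekhebir, tedeim), so the last vowel is not what conditions the rule; whether the stem ends in a vowel or a consonant is.
"lovuzmeb" ends in a consonant. The stems ending in a consonant (lahik → ralahikir, datamar → radatamarir, dasesfim → radasesfimir) add ra- … -ir around the stem.
So lovuzmeb → ralovuzmebir.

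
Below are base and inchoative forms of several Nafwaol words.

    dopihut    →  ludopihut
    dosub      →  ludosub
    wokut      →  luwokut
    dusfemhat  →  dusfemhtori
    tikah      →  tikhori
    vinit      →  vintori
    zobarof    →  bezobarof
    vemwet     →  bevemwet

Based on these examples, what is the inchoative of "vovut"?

dopihut and dusfemhat both end in -t yet inflect differently (ludopihut, dusfemhtori), so the final letter is not what conditions the rule; the last vowel is.
"vovut" has last vowel 'u'. The stems whose last vowel is 'u' (dopihut → ludopihut, dosub → ludosub, wokut → luwokut) add the prefix lu-.
The other patterns: stems whose last vowel is 'a' or 'i' delete the last vowel and add -ori; stems whose last vowel is 'e' or 'o' add the prefix be-.
So vovut → luvovut.

luvovut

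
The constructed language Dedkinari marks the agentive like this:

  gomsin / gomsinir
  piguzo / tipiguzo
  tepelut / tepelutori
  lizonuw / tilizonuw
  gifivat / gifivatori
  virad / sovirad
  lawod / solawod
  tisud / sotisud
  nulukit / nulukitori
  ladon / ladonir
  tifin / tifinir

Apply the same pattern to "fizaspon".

fizasponir

lawod and ladon both have last vowel 'o' yet inflect differently (solawod, ladonir), so the last vowel is not what conditions the rule; the final letter is.
"fizaspon" ends in -n. The stems ending in -n (tifin → tifinir, ladon → ladonir, gomsin → gomsinir) add -ir.
So fizaspon → fizasponir.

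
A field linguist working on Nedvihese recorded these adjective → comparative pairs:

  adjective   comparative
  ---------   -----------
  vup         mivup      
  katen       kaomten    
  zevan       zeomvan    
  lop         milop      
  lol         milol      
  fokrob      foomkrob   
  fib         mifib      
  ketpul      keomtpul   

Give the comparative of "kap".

ketpul and lol both end in -l yet inflect differently (keomtpul, milol), so the final letter is not what conditions the rule; the number of vowels is.
"kap" has 1 vowel. The stems with 1 vowel (lop → milop, vup → mivup, lol → milol) add the prefix mi-.
The other pattern: stems with 2 vowels insert -om- after the first vowel.
So kap → mikap.

mikap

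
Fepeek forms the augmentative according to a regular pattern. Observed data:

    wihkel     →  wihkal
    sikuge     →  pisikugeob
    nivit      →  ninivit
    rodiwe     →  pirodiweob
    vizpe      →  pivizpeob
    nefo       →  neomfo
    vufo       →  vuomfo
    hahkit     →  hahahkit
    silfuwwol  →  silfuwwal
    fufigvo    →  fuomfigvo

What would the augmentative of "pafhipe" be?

pipafhipeob

"pafhipe" ends in -e. The stems ending in -e (vizpe → pivizpeob, rodiwe → pirodiweob, sikuge → pisikugeob) add pi- … -ob around the stem.
So pafhipe → pipafhipeob.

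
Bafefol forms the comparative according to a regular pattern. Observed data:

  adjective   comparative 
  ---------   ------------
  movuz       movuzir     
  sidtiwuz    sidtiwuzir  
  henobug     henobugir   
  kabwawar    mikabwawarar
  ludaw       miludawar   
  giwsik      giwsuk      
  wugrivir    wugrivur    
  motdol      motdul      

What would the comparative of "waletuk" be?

waletukir

"waletuk" has last vowel 'u'. The stems whose last vowel is 'u' (movuz → movuzir, sidtiwuz → sidtiwuzir, henobug → henobugir) add -ir.
The other patterns: stems whose last vowel is 'a' add mi- … -ar around the stem; stems whose last vowel is 'i' or 'o' change the last vowel to 'u'.
So waletuk → waletukir.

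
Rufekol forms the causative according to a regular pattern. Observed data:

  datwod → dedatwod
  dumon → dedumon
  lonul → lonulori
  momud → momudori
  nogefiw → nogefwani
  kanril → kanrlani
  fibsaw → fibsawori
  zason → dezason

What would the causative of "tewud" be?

tewudori

datwod and momud both end in -d yet inflect differently (dedatwod, momudori), so the final letter is not what conditions the rule; the last vowel is.
"tewud" has last vowel 'u'. The stems whose last vowel is 'u' (momud → momudori, lonul → lonulori) add -ori.
So tewud → tewudori.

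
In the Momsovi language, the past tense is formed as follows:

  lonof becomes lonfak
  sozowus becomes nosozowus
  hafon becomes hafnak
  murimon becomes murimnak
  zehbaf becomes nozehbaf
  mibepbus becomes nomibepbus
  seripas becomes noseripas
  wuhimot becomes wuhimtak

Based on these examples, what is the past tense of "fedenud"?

nofedenud

"fedenud" has last vowel 'u'. The stems whose last vowel is 'u' (sozowus → nosozowus, mibepbus → nomibepbus) add the prefix no-.
So fedenud → nofedenud.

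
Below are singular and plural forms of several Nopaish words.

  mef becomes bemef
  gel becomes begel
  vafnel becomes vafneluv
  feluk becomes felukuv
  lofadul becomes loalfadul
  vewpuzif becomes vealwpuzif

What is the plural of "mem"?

bemem

"mem" has 1 vowel. The stems with 1 vowel (mef → bemef, gel → begel) add the prefix be-.
So mem → bemem.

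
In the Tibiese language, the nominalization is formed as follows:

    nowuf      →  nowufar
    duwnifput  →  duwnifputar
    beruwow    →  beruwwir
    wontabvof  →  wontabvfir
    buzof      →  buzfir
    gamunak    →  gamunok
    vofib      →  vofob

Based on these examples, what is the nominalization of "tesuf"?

tesufar

nowuf and wontabvof both end in -f yet inflect differently (nowufar, wontabvfir), so the final letter is not what conditions the rule; the last vowel is.
"tesuf" has last vowel 'u'. The stems whose last vowel is 'u' (nowuf → nowufar, duwnifput → duwnifputar) add -ar.
So tesuf → tesufar.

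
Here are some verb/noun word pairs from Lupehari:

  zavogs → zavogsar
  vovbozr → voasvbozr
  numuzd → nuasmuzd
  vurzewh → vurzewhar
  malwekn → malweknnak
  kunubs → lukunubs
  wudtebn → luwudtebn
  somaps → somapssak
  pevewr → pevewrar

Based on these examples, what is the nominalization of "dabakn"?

dabaknnak

"dabakn" has second-to-last letter 'k'. The one such stem in the data (malwekn → malweknnak) doubles the final consonant and adds -ak (as does somaps), so the same rule applies.
So dabakn → dabaknnak.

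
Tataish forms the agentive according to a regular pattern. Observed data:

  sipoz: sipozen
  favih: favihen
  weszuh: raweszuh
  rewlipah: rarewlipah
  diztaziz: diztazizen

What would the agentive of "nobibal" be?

ranobibal

weszuh and favih both end in -h yet inflect differently (raweszuh, favihen), so the final letter is not what conditions the rule; the last vowel is.
"nobibal" has last vowel 'a'. The one such stem in the data (rewlipah → rarewlipah) adds the prefix ra-, so the same rule applies.
So nobibal → ranobibal.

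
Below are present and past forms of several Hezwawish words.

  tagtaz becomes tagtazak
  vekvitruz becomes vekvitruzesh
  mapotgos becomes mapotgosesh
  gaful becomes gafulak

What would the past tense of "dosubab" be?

tagtaz and vekvitruz both end in -z yet inflect differently (tagtazak, vekvitruzesh), so the final letter is not what conditions the rule; the number of vowels is.
"dosubab" has 3 vowels. The stems with 3 vowels (vekvitruz → vekvitruzesh, mapotgos → mapotgosesh) add -esh.
The other pattern: stems with 2 vowels add -ak.
So dosubab → dosubabesh.

dosubabesh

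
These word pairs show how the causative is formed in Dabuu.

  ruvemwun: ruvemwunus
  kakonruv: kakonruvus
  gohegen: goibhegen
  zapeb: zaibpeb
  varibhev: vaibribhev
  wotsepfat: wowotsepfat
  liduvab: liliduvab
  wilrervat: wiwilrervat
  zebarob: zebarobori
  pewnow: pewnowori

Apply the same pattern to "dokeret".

ruvemwun and gohegen both end in -n yet inflect differently (ruvemwunus, goibhegen), so the final letter is not what conditions the rule; the last vowel is.
"dokeret" has last vowel 'e'. The stems whose last vowel is 'e' (gohegen → goibhegen, zapeb → zaibpeb, varibhev → vaibribhev) insert -ib- after the first vowel.
So dokeret → doibkeret.

doibkeret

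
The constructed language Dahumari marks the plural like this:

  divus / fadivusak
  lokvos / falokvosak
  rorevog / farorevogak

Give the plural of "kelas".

fakelasak

Every pair shown (divus → fadivusak, lokvos → falokvosak, rorevog → farorevogak) follows the same rule: add fa- … -ak around the stem.
So kelas → fakelasak.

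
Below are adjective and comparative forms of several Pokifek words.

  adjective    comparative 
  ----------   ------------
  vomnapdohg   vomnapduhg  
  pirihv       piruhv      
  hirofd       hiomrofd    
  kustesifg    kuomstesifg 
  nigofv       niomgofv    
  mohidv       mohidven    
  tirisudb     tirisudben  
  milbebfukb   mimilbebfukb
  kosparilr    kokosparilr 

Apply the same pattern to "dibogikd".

didibogikd

vomnapdohg and kustesifg both end in -g yet inflect differently (vomnapduhg, kuomstesifg), so the final letter is not what conditions the rule; the second-to-last letter is.
"dibogikd" has second-to-last letter 'k'. The one such stem in the data (milbebfukb → mimilbebfukb) repeats the first consonant+vowel as a prefix (as does kosparilr), so the same rule applies.
The other patterns: stems whose second-to-last letter is 'h' change the last vowel to 'u'; stems whose second-to-last letter is 'f' insert -om- after the first vowel; stems whose second-to-last letter is 'd' add -en.
So dibogikd → didibogikd.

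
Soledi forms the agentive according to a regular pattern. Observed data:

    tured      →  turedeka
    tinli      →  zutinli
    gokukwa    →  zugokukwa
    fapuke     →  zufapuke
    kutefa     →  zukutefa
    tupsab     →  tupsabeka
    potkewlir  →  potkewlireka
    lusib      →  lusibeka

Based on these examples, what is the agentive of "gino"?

zugino

"gino" ends in a vowel. The stems ending in a vowel (tinli → zutinli, kutefa → zukutefa, fapuke → zufapuke) add the prefix zu-.
So gino → zugino.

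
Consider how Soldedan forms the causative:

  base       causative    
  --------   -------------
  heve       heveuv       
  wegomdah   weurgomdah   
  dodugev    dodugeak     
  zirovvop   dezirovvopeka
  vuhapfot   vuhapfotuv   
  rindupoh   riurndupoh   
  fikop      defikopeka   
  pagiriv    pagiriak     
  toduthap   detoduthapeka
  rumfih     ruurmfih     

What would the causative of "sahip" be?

"sahip" ends in -p. The stems ending in -p (toduthap → detoduthapeka, zirovvop → dezirovvopeka, fikop → defikopeka) add de- … -eka around the stem.
So sahip → desahipeka.

desahipeka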